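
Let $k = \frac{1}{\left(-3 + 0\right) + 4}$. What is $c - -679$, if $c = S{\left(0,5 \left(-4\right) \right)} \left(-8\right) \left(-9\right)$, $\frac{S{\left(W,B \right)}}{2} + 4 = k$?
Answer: $247$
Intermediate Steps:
$k = 1$ ($k = \frac{1}{-3 + 4} = 1^{-1} = 1$)
$S{\left(W,B \right)} = -6$ ($S{\left(W,B \right)} = -8 + 2 \cdot 1 = -8 + 2 = -6$)
$c = -432$ ($c = \left(-6\right) \left(-8\right) \left(-9\right) = 48 \left(-9\right) = -432$)
$c - -679 = -432 - -679 = -432 + 679 = 247$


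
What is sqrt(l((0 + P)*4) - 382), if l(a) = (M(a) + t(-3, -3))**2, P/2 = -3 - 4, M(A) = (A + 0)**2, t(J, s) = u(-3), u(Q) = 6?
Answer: sqrt(9871782) ≈ 3141.9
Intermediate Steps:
t(J, s) = 6
M(A) = A**2
P = -14 (P = 2*(-3 - 4) = 2*(-7) = -14)
l(a) = (6 + a**2)**2 (l(a) = (a**2 + 6)**2 = (6 + a**2)**2)
sqrt(l((0 + P)*4) - 382) = sqrt((6 + ((0 - 14)*4)**2)**2 - 382) = sqrt((6 + (-14*4)**2)**2 - 382) = sqrt((6 + (-56)**2)**2 - 382) = sqrt((6 + 3136)**2 - 382) = sqrt(3142**2 - 382) = sqrt(9872164 - 382) = sqrt(9871782)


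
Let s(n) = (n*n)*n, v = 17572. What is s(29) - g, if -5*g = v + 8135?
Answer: 147652/5 ≈ 29530.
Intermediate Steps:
s(n) = n**3 (s(n) = n**2*n = n**3)
g = -25707/5 (g = -(17572 + 8135)/5 = -1/5*25707 = -25707/5 ≈ -5141.4)
s(29) - g = 29**3 - 1*(-25707/5) = 24389 + 25707/5 = 147652/5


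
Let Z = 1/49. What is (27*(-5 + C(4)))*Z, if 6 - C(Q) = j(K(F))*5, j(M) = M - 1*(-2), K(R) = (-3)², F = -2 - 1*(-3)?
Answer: -1458/49 ≈ -29.755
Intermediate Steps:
F = 1 (F = -2 + 3 = 1)
Z = 1/49 ≈ 0.020408
K(R) = 9
j(M) = 2 + M (j(M) = M + 2 = 2 + M)
C(Q) = -49 (C(Q) = 6 - (2 + 9)*5 = 6 - 11*5 = 6 - 1*55 = 6 - 55 = -49)
(27*(-5 + C(4)))*Z = (27*(-5 - 49))*(1/49) = (27*(-54))*(1/49) = -1458*1/49 = -1458/49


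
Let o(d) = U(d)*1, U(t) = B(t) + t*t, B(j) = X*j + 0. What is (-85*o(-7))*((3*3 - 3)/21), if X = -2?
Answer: -1530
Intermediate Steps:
B(j) = -2*j (B(j) = -2*j + 0 = -2*j)
U(t) = t² - 2*t (U(t) = -2*t + t*t = -2*t + t² = t² - 2*t)
o(d) = d*(-2 + d) (o(d) = (d*(-2 + d))*1 = d*(-2 + d))
(-85*o(-7))*((3*3 - 3)/21) = (-(-595)*(-2 - 7))*((3*3 - 3)/21) = (-(-595)*(-9))*((9 - 3)*(1/21)) = (-85*63)*(6*(1/21)) = -5355*2/7 = -1530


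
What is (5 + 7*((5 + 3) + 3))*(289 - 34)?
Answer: 20910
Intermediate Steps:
(5 + 7*((5 + 3) + 3))*(289 - 34) = (5 + 7*(8 + 3))*255 = (5 + 7*11)*255 = (5 + 77)*255 = 82*255 = 20910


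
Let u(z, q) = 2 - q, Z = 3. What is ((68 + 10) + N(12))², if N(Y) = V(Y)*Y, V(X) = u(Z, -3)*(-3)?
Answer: 10404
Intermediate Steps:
V(X) = -15 (V(X) = (2 - 1*(-3))*(-3) = (2 + 3)*(-3) = 5*(-3) = -15)
N(Y) = -15*Y
((68 + 10) + N(12))² = ((68 + 10) - 15*12)² = (78 - 180)² = (-102)² = 10404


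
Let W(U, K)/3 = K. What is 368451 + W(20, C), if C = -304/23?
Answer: 8473461/23 ≈ 3.6841e+5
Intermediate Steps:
C = -304/23 (C = -304*1/23 = -304/23 ≈ -13.217)
W(U, K) = 3*K
368451 + W(20, C) = 368451 + 3*(-304/23) = 368451 - 912/23 = 8473461/23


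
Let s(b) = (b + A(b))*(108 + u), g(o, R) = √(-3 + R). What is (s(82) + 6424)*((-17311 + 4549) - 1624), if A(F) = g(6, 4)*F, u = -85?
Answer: -146679656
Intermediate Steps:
A(F) = F (A(F) = √(-3 + 4)*F = √1*F = 1*F = F)
s(b) = 46*b (s(b) = (b + b)*(108 - 85) = (2*b)*23 = 46*b)
(s(82) + 6424)*((-17311 + 4549) - 1624) = (46*82 + 6424)*((-17311 + 4549) - 1624) = (3772 + 6424)*(-12762 - 1624) = 10196*(-14386) = -146679656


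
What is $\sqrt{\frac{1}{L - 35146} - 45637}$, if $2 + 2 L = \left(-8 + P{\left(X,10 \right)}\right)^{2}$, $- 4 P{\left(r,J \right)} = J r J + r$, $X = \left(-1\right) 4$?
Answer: $\frac{i \sqrt{173425438786215}}{61645} \approx 213.63 i$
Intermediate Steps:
$X = -4$
$P{\left(r,J \right)} = - \frac{r}{4} - \frac{r J^{2}}{4}$ ($P{\left(r,J \right)} = - \frac{J r J + r}{4} = - \frac{r J^{2} + r}{4} = - \frac{r + r J^{2}}{4} = - \frac{r}{4} - \frac{r J^{2}}{4}$)
$L = \frac{8647}{2}$ ($L = -1 + \frac{\left(-8 - - (1 + 10^{2})\right)^{2}}{2} = -1 + \frac{\left(-8 - - (1 + 100)\right)^{2}}{2} = -1 + \frac{\left(-8 - \left(-1\right) 101\right)^{2}}{2} = -1 + \frac{\left(-8 + 101\right)^{2}}{2} = -1 + \frac{93^{2}}{2} = -1 + \frac{1}{2} \cdot 8649 = -1 + \frac{8649}{2} = \frac{8647}{2} \approx 4323.5$)
$\sqrt{\frac{1}{L - 35146} - 45637} = \sqrt{\frac{1}{\frac{8647}{2} - 35146} - 45637} = \sqrt{\frac{1}{- \frac{61645}{2}} - 45637} = \sqrt{- \frac{2}{61645} - 45637} = \sqrt{- \frac{2813292867}{61645}} = \frac{i \sqrt{173425438786215}}{61645}$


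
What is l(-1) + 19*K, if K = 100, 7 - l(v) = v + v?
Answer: 1909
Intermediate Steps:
l(v) = 7 - 2*v (l(v) = 7 - (v + v) = 7 - 2*v)
l(-1) + 19*K = (7 - 2*(-1)) + 19*100 = (7 + 2) + 1900 = 9 + 1900 = 1909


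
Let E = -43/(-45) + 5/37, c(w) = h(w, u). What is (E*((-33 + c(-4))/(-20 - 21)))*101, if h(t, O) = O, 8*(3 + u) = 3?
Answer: 435613/4551 ≈ 95.718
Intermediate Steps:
u = -21/8 (u = -3 + (1/8)*3 = -3 + 3/8 = -21/8 ≈ -2.6250)
c(w) = -21/8
E = 1816/1665 (E = -43*(-1/45) + 5*(1/37) = 43/45 + 5/37 = 1816/1665 ≈ 1.0907)
(E*((-33 + c(-4))/(-20 - 21)))*101 = (1816*((-33 - 21/8)/(-20 - 21))/1665)*101 = (1816*(-285/8/(-41))/1665)*101 = (1816*(-285/8*(-1/41))/1665)*101 = ((1816/1665)*(285/328))*101 = (4313/4551)*101 = 435613/4551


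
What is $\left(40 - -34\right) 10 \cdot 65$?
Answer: $48100$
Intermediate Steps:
$\left(40 - -34\right) 10 \cdot 65 = \left(40 + 34\right) 10 \cdot 65 = 74 \cdot 10 \cdot 65 = 740 \cdot 65 = 48100$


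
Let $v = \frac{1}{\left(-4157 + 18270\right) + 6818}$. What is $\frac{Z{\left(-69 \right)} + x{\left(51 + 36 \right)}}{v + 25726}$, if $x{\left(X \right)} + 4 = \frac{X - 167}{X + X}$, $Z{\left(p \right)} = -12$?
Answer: $- \frac{9991064}{15615656303} \approx -0.00063981$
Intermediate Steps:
$v = \frac{1}{20931}$ ($v = \frac{1}{14113 + 6818} = \frac{1}{20931} \approx 4.7776 \cdot 10^{-5}$)
$x{\left(X \right)} = -4 + \frac{-167 + X}{2 X}$ ($x{\left(X \right)} = -4 + \frac{X - 167}{X + X} = -4 + \frac{-167 + X}{2 X}$)
$\frac{Z{\left(-69 \right)} + x{\left(51 + 36 \right)}}{v + 25726} = \frac{-12 + \frac{-167 - 7 \left(51 + 36\right)}{2 \left(51 + 36\right)}}{\frac{1}{20931} + 25726} = \frac{-12 + \frac{-167 - 609}{2 \cdot 87}}{\frac{538470907}{20931}} = \left(-12 + \frac{1}{2} \cdot \frac{1}{87} \left(-167 - 609\right)\right) \frac{20931}{538470907} = \left(-12 + \frac{1}{2} \cdot \frac{1}{87} \left(-776\right)\right) \frac{20931}{538470907} = \left(-12 - \frac{388}{87}\right) \frac{20931}{538470907} = \left(- \frac{1432}{87}\right) \frac{20931}{538470907} = - \frac{9991064}{15615656303}$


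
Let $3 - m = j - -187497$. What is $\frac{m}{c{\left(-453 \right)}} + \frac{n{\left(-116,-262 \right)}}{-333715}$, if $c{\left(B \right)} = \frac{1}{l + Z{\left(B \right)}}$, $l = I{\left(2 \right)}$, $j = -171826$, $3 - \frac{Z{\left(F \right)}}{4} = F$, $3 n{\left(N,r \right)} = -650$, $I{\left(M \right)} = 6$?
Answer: $- \frac{5741053988630}{200229} \approx -2.8672 \cdot 10^{7}$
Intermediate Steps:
$n{\left(N,r \right)} = - \frac{650}{3}$ ($n{\left(N,r \right)} = \frac{1}{3} \left(-650\right) = - \frac{650}{3}$)
$Z{\left(F \right)} = 12 - 4 F$
$l = 6$
$c{\left(B \right)} = \frac{1}{18 - 4 B}$ ($c{\left(B \right)} = \frac{1}{6 - \left(-12 + 4 B\right)} = \frac{1}{18 - 4 B}$)
$m = -15668$ ($m = 3 - \left(-171826 - -187497\right) = 3 - \left(-171826 + 187497\right) = 3 - 15671 = -15668$)
$\frac{m}{c{\left(-453 \right)}} + \frac{n{\left(-116,-262 \right)}}{-333715} = - \frac{15668}{\left(-1\right) \frac{1}{-18 + 4 \left(-453\right)}} - \frac{650}{3 \left(-333715\right)} = - \frac{15668}{\left(-1\right) \frac{1}{-18 - 1812}} - - \frac{130}{200229} = - \frac{15668}{\left(-1\right) \frac{1}{-1830}} + \frac{130}{200229} = - \frac{15668}{\left(-1\right) \left(- \frac{1}{1830}\right)} + \frac{130}{200229} = - 15668 \frac{1}{\frac{1}{1830}} + \frac{130}{200229} = \left(-15668\right) 1830 + \frac{130}{200229} = -28672440 + \frac{130}{200229} = - \frac{5741053988630}{200229}$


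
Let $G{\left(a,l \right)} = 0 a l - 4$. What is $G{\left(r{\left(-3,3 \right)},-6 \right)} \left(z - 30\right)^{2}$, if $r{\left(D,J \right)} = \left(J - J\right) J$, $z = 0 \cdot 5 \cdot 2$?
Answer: $-3600$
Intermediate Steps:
$z = 0$ ($z = 0 \cdot 2 = 0$)
$r{\left(D,J \right)} = 0$ ($r{\left(D,J \right)} = 0 J = 0$)
$G{\left(a,l \right)} = -4$ ($G{\left(a,l \right)} = 0 l - 4 = 0 - 4 = -4$)
$G{\left(r{\left(-3,3 \right)},-6 \right)} \left(z - 30\right)^{2} = - 4 \left(0 - 30\right)^{2} = - 4 \left(-30\right)^{2} = \left(-4\right) 900 = -3600$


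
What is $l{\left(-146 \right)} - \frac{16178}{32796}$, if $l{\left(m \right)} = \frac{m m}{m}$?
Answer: $- \frac{2402197}{16398} \approx -146.49$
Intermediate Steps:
$l{\left(m \right)} = m$ ($l{\left(m \right)} = \frac{m^{2}}{m} = m$)
$l{\left(-146 \right)} - \frac{16178}{32796} = -146 - \frac{16178}{32796} = -146 - \frac{8089}{16398} = - \frac{2402197}{16398}$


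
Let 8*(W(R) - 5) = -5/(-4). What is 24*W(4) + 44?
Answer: 671/4 ≈ 167.75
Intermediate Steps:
W(R) = 165/32 (W(R) = 5 + (-5/(-4))/8 = 5 + (-5*(-1/4))/8 = 5 + (1/8)*(5/4) = 5 + 5/32 = 165/32)
24*W(4) + 44 = 24*(165/32) + 44 = 495/4 + 44 = 671/4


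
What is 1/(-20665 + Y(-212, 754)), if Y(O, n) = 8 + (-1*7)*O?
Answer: -1/19173 ≈ -5.2157e-5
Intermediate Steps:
Y(O, n) = 8 - 7*O
1/(-20665 + Y(-212, 754)) = 1/(-20665 + (8 - 7*(-212))) = 1/(-20665 + (8 + 1484)) = 1/(-20665 + 1492) = 1/(-19173) = -1/19173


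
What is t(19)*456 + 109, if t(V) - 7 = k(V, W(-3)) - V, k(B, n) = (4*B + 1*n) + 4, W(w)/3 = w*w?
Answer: 43429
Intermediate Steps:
W(w) = 3*w**2 (W(w) = 3*(w*w) = 3*w**2)
k(B, n) = 4 + n + 4*B (k(B, n) = (4*B + n) + 4 = (n + 4*B) + 4 = 4 + n + 4*B)
t(V) = 38 + 3*V (t(V) = 7 + ((4 + 3*(-3)**2 + 4*V) - V) = 7 + ((4 + 3*9 + 4*V) - V) = 7 + ((4 + 27 + 4*V) - V) = 7 + ((31 + 4*V) - V) = 7 + (31 + 3*V) = 38 + 3*V)
t(19)*456 + 109 = (38 + 3*19)*456 + 109 = (38 + 57)*456 + 109 = 95*456 + 109 = 43320 + 109 = 43429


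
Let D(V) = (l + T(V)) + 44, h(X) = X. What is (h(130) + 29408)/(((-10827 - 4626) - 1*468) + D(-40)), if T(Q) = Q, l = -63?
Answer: -14769/7990 ≈ -1.8484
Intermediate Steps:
D(V) = -19 + V (D(V) = (-63 + V) + 44 = -19 + V)
(h(130) + 29408)/(((-10827 - 4626) - 1*468) + D(-40)) = (130 + 29408)/(((-10827 - 4626) - 1*468) + (-19 - 40)) = 29538/((-15453 - 468) - 59) = 29538/(-15921 - 59) = 29538/(-15980) = 29538*(-1/15980) = -14769/7990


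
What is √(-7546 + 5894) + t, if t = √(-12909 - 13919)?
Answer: 2*I*(√413 + √6707) ≈ 204.44*I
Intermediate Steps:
t = 2*I*√6707 (t = √(-26828) = 2*I*√6707 ≈ 163.79*I)
√(-7546 + 5894) + t = √(-7546 + 5894) + 2*I*√6707 = √(-1652) + 2*I*√6707 = 2*I*√413 + 2*I*√6707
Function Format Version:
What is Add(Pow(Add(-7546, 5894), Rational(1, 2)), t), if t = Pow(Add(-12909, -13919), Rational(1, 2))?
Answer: Mul(2, I, Add(Pow(413, Rational(1, 2)), Pow(6707, Rational(1, 2)))) ≈ Mul(204.44, I)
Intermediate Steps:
t = Mul(2, I, Pow(6707, Rational(1, 2))) (t = Pow(-26828, Rational(1, 2)) = Mul(2, I, Pow(6707, Rational(1, 2))) ≈ Mul(163.79, I))
Add(Pow(Add(-7546, 5894), Rational(1, 2)), t) = Add(Pow(Add(-7546, 5894), Rational(1, 2)), Mul(2, I, Pow(6707, Rational(1, 2)))) = Add(Pow(-1652, Rational(1, 2)), Mul(2, I, Pow(6707, Rational(1, 2)))) = Add(Mul(2, I, Pow(413, Rational(1, 2))), Mul(2, I, Pow(6707, Rational(1, 2))))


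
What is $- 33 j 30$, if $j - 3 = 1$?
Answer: $-3960$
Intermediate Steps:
$j = 4$ ($j = 3 + 1 = 4$)
$- 33 j 30 = \left(-33\right) 4 \cdot 30 = \left(-132\right) 30 = -3960$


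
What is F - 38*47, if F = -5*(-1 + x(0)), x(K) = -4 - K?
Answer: -1761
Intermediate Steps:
F = 25 (F = -5*(-1 + (-4 - 1*0)) = -5*(-1 + (-4 + 0)) = -5*(-1 - 4) = -5*(-5) = 25)
F - 38*47 = 25 - 38*47 = 25 - 1786 = -1761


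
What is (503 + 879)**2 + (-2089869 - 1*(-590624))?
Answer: 410679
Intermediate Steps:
(503 + 879)**2 + (-2089869 - 1*(-590624)) = 1382**2 + (-2089869 + 590624) = 1909924 - 1499245 = 410679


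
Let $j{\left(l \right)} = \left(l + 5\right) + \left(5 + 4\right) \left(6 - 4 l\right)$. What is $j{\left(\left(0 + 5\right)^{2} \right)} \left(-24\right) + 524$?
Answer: $20108$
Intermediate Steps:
$j{\left(l \right)} = 59 - 35 l$ ($j{\left(l \right)} = \left(5 + l\right) + 9 \left(6 - 4 l\right) = \left(5 + l\right) - \left(-54 + 36 l\right) = 59 - 35 l$)
$j{\left(\left(0 + 5\right)^{2} \right)} \left(-24\right) + 524 = \left(59 - 35 \left(0 + 5\right)^{2}\right) \left(-24\right) + 524 = \left(59 - 35 \cdot 5^{2}\right) \left(-24\right) + 524 = \left(59 - 875\right) \left(-24\right) + 524 = \left(-816\right) \left(-24\right) + 524 = 19584 + 524 = 20108$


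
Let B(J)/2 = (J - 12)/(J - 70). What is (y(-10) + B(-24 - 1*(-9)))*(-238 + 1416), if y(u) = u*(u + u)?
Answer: 20089612/85 ≈ 2.3635e+5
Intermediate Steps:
B(J) = 2*(-12 + J)/(-70 + J) (B(J) = 2*((J - 12)/(J - 70)) = 2*((-12 + J)/(-70 + J)) = 2*(-12 + J)/(-70 + J))
y(u) = 2*u² (y(u) = u*(2*u) = 2*u²)
(y(-10) + B(-24 - 1*(-9)))*(-238 + 1416) = (2*(-10)² + 2*(-12 + (-24 - 1*(-9)))/(-70 + (-24 - 1*(-9))))*(-238 + 1416) = (2*100 + 2*(-12 + (-24 + 9))/(-70 + (-24 + 9)))*1178 = (200 + 2*(-12 - 15)/(-70 - 15))*1178 = (200 + 2*(-27)/(-85))*1178 = (200 + 2*(-1/85)*(-27))*1178 = (200 + 54/85)*1178 = (17054/85)*1178 = 20089612/85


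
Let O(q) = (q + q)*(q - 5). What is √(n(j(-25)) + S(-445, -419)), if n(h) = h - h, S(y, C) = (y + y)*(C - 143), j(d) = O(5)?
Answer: 2*√125045 ≈ 707.23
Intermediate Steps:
O(q) = 2*q*(-5 + q) (O(q) = (2*q)*(-5 + q) = 2*q*(-5 + q))
j(d) = 0 (j(d) = 2*5*(-5 + 5) = 2*5*0 = 0)
S(y, C) = 2*y*(-143 + C) (S(y, C) = (2*y)*(-143 + C) = 2*y*(-143 + C))
n(h) = 0
√(n(j(-25)) + S(-445, -419)) = √(0 + 2*(-445)*(-143 - 419)) = √(0 + 2*(-445)*(-562)) = √(0 + 500180) = √500180 = 2*√125045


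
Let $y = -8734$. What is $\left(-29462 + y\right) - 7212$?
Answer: $-45408$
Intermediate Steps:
$\left(-29462 + y\right) - 7212 = \left(-29462 - 8734\right) - 7212 = -38196 - 7212 = -45408$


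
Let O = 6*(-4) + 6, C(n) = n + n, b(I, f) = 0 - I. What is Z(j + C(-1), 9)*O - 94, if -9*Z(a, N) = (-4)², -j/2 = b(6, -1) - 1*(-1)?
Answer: -62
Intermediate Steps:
b(I, f) = -I
C(n) = 2*n
j = 10 (j = -2*(-1*6 - 1*(-1)) = -2*(-6 + 1) = -2*(-5) = 10)
O = -18 (O = -24 + 6 = -18)
Z(a, N) = -16/9 (Z(a, N) = -⅑*(-4)² = -⅑*16 = -16/9)
Z(j + C(-1), 9)*O - 94 = -16/9*(-18) - 94 = 32 - 94 = -62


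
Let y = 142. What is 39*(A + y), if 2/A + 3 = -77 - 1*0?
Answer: 221481/40 ≈ 5537.0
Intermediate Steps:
A = -1/40 (A = 2/(-3 + (-77 - 1*0)) = 2/(-3 + (-77 + 0)) = 2/(-3 - 77) = 2/(-80) = 2*(-1/80) = -1/40 ≈ -0.025000)
39*(A + y) = 39*(-1/40 + 142) = 39*(5679/40) = 221481/40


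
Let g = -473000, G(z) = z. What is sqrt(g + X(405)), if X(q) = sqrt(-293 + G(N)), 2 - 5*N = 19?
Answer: sqrt(-11825000 + 5*I*sqrt(7410))/5 ≈ 0.012516 + 687.75*I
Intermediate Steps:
N = -17/5 (N = 2/5 - 1/5*19 = 2/5 - 19/5 = -17/5 ≈ -3.4000)
X(q) = I*sqrt(7410)/5 (X(q) = sqrt(-293 - 17/5) = sqrt(-1482/5) = I*sqrt(7410)/5)
sqrt(g + X(405)) = sqrt(-473000 + I*sqrt(7410)/5)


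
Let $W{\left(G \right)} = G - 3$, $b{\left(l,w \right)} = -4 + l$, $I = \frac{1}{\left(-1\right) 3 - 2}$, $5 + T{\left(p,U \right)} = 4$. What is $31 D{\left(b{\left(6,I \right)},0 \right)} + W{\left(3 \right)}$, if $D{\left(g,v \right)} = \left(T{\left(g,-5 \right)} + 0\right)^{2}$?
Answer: $31$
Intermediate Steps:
$T{\left(p,U \right)} = -1$ ($T{\left(p,U \right)} = -5 + 4 = -1$)
$I = - \frac{1}{5}$ ($I = \frac{1}{-3 - 2} = \frac{1}{-5} = - \frac{1}{5} \approx -0.2$)
$D{\left(g,v \right)} = 1$ ($D{\left(g,v \right)} = \left(-1 + 0\right)^{2} = \left(-1\right)^{2} = 1$)
$W{\left(G \right)} = -3 + G$
$31 D{\left(b{\left(6,I \right)},0 \right)} + W{\left(3 \right)} = 31 \cdot 1 + \left(-3 + 3\right) = 31 + 0 = 31$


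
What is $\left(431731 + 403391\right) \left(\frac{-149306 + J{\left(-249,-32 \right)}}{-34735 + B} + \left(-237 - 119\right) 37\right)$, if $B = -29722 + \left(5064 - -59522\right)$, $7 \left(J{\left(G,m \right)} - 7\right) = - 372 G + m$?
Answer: $- \frac{510888388866}{43} \approx -1.1881 \cdot 10^{10}$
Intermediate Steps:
$J{\left(G,m \right)} = 7 - \frac{372 G}{7} + \frac{m}{7}$ ($J{\left(G,m \right)} = 7 + \frac{- 372 G + m}{7} = 7 + \frac{m - 372 G}{7} = 7 - \left(- \frac{m}{7} + \frac{372 G}{7}\right) = 7 - \frac{372 G}{7} + \frac{m}{7}$)
$B = 34864$ ($B = -29722 + \left(5064 + 59522\right) = -29722 + 64586 = 34864$)
$\left(431731 + 403391\right) \left(\frac{-149306 + J{\left(-249,-32 \right)}}{-34735 + B} + \left(-237 - 119\right) 37\right) = \left(431731 + 403391\right) \left(\frac{-149306 + \left(7 - - \frac{92628}{7} + \frac{1}{7} \left(-32\right)\right)}{-34735 + 34864} + \left(-237 - 119\right) 37\right) = 835122 \left(\frac{-149306 + \left(7 + \frac{92628}{7} - \frac{32}{7}\right)}{129} - 13172\right) = 835122 \left(\left(-149306 + 13235\right) \frac{1}{129} - 13172\right) = 835122 \left(\left(-136071\right) \frac{1}{129} - 13172\right) = 835122 \left(- \frac{45357}{43} - 13172\right) = 835122 \left(- \frac{611753}{43}\right) = - \frac{510888388866}{43}$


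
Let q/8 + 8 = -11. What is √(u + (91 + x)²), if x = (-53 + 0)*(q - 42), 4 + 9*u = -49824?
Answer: √968342333/3 ≈ 10373.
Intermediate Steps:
q = -152 (q = -64 + 8*(-11) = -64 - 88 = -152)
u = -49828/9 (u = -4/9 + (⅑)*(-49824) = -4/9 - 5536 = -49828/9 ≈ -5536.4)
x = 10282 (x = (-53 + 0)*(-152 - 42) = -53*(-194) = 10282)
√(u + (91 + x)²) = √(-49828/9 + (91 + 10282)²) = √(-49828/9 + 10373²) = √(-49828/9 + 107599129) = √(968342333/9) = √968342333/3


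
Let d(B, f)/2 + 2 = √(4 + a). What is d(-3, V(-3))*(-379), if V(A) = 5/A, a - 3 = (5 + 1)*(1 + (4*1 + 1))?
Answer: 1516 - 758*√43 ≈ -3454.5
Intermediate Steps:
a = 39 (a = 3 + (5 + 1)*(1 + (4*1 + 1)) = 3 + 6*(1 + (4 + 1)) = 3 + 6*(1 + 5) = 3 + 6*6 = 3 + 36 = 39)
d(B, f) = -4 + 2*√43 (d(B, f) = -4 + 2*√(4 + 39) = -4 + 2*√43)
d(-3, V(-3))*(-379) = (-4 + 2*√43)*(-379) = 1516 - 758*√43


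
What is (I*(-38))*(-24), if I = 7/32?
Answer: 399/2 ≈ 199.50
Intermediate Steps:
I = 7/32 (I = 7*(1/32) = 7/32 ≈ 0.21875)
(I*(-38))*(-24) = ((7/32)*(-38))*(-24) = -133/16*(-24) = 399/2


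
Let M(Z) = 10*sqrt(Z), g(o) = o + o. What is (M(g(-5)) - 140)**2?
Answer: 18600 - 2800*I*sqrt(10) ≈ 18600.0 - 8854.4*I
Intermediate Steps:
g(o) = 2*o
(M(g(-5)) - 140)**2 = (10*sqrt(2*(-5)) - 140)**2 = (10*sqrt(-10) - 140)**2 = (10*(I*sqrt(10)) - 140)**2 = (10*I*sqrt(10) - 140)**2 = (-140 + 10*I*sqrt(10))**2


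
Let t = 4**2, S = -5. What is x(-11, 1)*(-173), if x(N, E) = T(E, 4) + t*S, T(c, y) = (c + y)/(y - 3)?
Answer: 12975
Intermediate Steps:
t = 16
T(c, y) = (c + y)/(-3 + y)
x(N, E) = -76 + E (x(N, E) = (E + 4)/(-3 + 4) + 16*(-5) = (4 + E)/1 - 80 = 1*(4 + E) - 80 = (4 + E) - 80 = -76 + E)
x(-11, 1)*(-173) = (-76 + 1)*(-173) = -75*(-173) = 12975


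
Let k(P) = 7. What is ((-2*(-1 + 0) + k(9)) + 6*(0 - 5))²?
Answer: 441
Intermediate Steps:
((-2*(-1 + 0) + k(9)) + 6*(0 - 5))² = ((-2*(-1 + 0) + 7) + 6*(0 - 5))² = ((-2*(-1) + 7) + 6*(-5))² = ((2 + 7) - 30)² = (9 - 30)² = (-21)² = 441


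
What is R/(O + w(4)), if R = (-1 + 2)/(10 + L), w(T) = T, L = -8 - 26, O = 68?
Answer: -1/1728 ≈ -0.00057870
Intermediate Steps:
L = -34
R = -1/24 (R = (-1 + 2)/(10 - 34) = 1/(-24) = 1*(-1/24) = -1/24 ≈ -0.041667)
R/(O + w(4)) = -1/24/(68 + 4) = -1/24/72 = (1/72)*(-1/24) = -1/1728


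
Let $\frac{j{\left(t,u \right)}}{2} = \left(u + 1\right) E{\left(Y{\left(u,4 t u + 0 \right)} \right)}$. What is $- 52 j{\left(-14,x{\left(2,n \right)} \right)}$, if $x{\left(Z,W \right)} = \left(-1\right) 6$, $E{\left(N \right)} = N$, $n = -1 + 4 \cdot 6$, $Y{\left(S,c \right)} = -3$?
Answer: $-1560$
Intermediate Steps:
$n = 23$ ($n = -1 + 24 = 23$)
$x{\left(Z,W \right)} = -6$
$j{\left(t,u \right)} = -6 - 6 u$ ($j{\left(t,u \right)} = 2 \left(u + 1\right) \left(-3\right) = 2 \left(1 + u\right) \left(-3\right) = 2 \left(-3 - 3 u\right) = -6 - 6 u$)
$- 52 j{\left(-14,x{\left(2,n \right)} \right)} = - 52 \left(-6 - -36\right) = - 52 \left(-6 + 36\right) = \left(-52\right) 30 = -1560$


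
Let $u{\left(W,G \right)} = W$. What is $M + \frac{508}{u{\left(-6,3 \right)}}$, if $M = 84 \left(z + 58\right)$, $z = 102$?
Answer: $\frac{40066}{3} \approx 13355.0$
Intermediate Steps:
$M = 13440$ ($M = 84 \left(102 + 58\right) = 84 \cdot 160 = 13440$)
$M + \frac{508}{u{\left(-6,3 \right)}} = 13440 + \frac{508}{-6} = 13440 + 508 \left(- \frac{1}{6}\right) = 13440 - \frac{254}{3} = \frac{40066}{3}$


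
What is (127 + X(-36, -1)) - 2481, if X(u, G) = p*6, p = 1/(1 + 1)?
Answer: -2351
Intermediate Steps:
p = 1/2 ≈ 0.50000
X(u, G) = 3 (X(u, G) = (1/2)*6 = 3)
(127 + X(-36, -1)) - 2481 = (127 + 3) - 2481 = 130 - 2481 = -2351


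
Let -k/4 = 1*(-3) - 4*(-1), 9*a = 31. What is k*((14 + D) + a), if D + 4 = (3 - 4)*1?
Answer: -448/9 ≈ -49.778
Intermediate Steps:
D = -5 (D = -4 + (3 - 4)*1 = -4 - 1*1 = -4 - 1 = -5)
a = 31/9 (a = (⅑)*31 = 31/9 ≈ 3.4444)
k = -4 (k = -4*(1*(-3) - 4*(-1)) = -4*(-3 + 4) = -4*1 = -4)
k*((14 + D) + a) = -4*((14 - 5) + 31/9) = -4*(9 + 31/9) = -4*112/9 = -448/9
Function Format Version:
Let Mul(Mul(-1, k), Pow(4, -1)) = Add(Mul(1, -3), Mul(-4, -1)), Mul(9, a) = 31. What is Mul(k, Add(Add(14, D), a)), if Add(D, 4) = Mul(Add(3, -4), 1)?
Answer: Rational(-448, 9) ≈ -49.778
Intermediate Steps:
D = -5 (D = Add(-4, Mul(Add(3, -4), 1)) = Add(-4, Mul(-1, 1)) = Add(-4, -1) = -5)
a = Rational(31, 9) (a = Mul(Rational(1, 9), 31) = Rational(31, 9) ≈ 3.4444)
k = -4 (k = Mul(-4, Add(Mul(1, -3), Mul(-4, -1))) = Mul(-4, Add(-3, 4)) = Mul(-4, 1) = -4)
Mul(k, Add(Add(14, D), a)) = Mul(-4, Add(Add(14, -5), Rational(31, 9))) = Mul(-4, Add(9, Rational(31, 9))) = Mul(-4, Rational(112, 9)) = Rational(-448, 9)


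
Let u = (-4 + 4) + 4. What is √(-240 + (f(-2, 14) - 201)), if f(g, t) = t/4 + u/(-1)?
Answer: I*√1766/2 ≈ 21.012*I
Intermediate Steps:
u = 4 (u = 0 + 4 = 4)
f(g, t) = -4 + t/4 (f(g, t) = t/4 + 4/(-1) = t*(¼) + 4*(-1) = t/4 - 4 = -4 + t/4)
√(-240 + (f(-2, 14) - 201)) = √(-240 + ((-4 + (¼)*14) - 201)) = √(-240 + ((-4 + 7/2) - 201)) = √(-240 + (-½ - 201)) = √(-240 - 403/2) = √(-883/2) = I*√1766/2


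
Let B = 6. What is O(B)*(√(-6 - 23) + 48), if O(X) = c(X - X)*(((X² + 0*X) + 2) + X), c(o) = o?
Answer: 0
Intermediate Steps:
O(X) = 0 (O(X) = (X - X)*(((X² + 0*X) + 2) + X) = 0*(((X² + 0) + 2) + X) = 0*((X² + 2) + X) = 0*((2 + X²) + X) = 0*(2 + X + X²) = 0)
O(B)*(√(-6 - 23) + 48) = 0*(√(-6 - 23) + 48) = 0*(√(-29) + 48) = 0*(I*√29 + 48) = 0*(48 + I*√29) = 0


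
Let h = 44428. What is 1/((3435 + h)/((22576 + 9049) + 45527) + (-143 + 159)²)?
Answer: 77152/19798775 ≈ 0.0038968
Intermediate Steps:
1/((3435 + h)/((22576 + 9049) + 45527) + (-143 + 159)²) = 1/((3435 + 44428)/((22576 + 9049) + 45527) + (-143 + 159)²) = 1/(47863/(31625 + 45527) + 16²) = 1/(47863/77152 + 256) = 1/(19798775/77152) = 77152/19798775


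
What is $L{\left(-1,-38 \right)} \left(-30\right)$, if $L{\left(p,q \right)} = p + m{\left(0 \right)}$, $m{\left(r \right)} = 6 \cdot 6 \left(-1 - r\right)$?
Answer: $1110$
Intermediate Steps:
$m{\left(r \right)} = -36 - 36 r$ ($m{\left(r \right)} = 36 \left(-1 - r\right) = -36 - 36 r$)
$L{\left(p,q \right)} = -36 + p$ ($L{\left(p,q \right)} = p - 36 = -36 + p$)
$L{\left(-1,-38 \right)} \left(-30\right) = \left(-36 - 1\right) \left(-30\right) = \left(-37\right) \left(-30\right) = 1110$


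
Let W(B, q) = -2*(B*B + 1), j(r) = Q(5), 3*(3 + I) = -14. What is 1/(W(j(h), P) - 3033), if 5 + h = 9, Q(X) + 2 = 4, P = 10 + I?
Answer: -1/3043 ≈ -0.00032862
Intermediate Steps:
I = -23/3 (I = -3 + (1/3)*(-14) = -3 - 14/3 = -23/3 ≈ -7.6667)
P = 7/3 (P = 10 - 23/3 = 7/3 ≈ 2.3333)
Q(X) = 2 (Q(X) = -2 + 4 = 2)
h = 4 (h = -5 + 9 = 4)
j(r) = 2
W(B, q) = -2 - 2*B**2 (W(B, q) = -2*(B**2 + 1) = -2*(1 + B**2) = -2 - 2*B**2)
1/(W(j(h), P) - 3033) = 1/((-2 - 2*2**2) - 3033) = 1/((-2 - 2*4) - 3033) = 1/((-2 - 8) - 3033) = 1/(-10 - 3033) = 1/(-3043) = -1/3043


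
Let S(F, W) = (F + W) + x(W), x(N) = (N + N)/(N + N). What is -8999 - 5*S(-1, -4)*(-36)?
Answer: -9719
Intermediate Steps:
x(N) = 1 (x(N) = (2*N)/((2*N)) = (2*N)*(1/(2*N)) = 1)
S(F, W) = 1 + F + W (S(F, W) = (F + W) + 1 = 1 + F + W)
-8999 - 5*S(-1, -4)*(-36) = -8999 - 5*(1 - 1 - 4)*(-36) = -8999 - 5*(-4)*(-36) = -8999 + 20*(-36) = -8999 - 720 = -9719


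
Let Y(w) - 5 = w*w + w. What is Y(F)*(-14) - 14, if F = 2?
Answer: -168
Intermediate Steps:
Y(w) = 5 + w + w² (Y(w) = 5 + (w*w + w) = 5 + (w² + w) = 5 + (w + w²) = 5 + w + w²)
Y(F)*(-14) - 14 = (5 + 2 + 2²)*(-14) - 14 = (5 + 2 + 4)*(-14) - 14 = 11*(-14) - 14 = -154 - 14 = -168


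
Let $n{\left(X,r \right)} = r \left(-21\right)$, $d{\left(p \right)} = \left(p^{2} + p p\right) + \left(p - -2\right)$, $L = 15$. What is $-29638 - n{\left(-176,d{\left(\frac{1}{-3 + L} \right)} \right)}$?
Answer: $- \frac{710255}{24} \approx -29594.0$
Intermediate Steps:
$d{\left(p \right)} = 2 + p + 2 p^{2}$ ($d{\left(p \right)} = \left(p^{2} + p^{2}\right) + \left(p + 2\right) = 2 p^{2} + \left(2 + p\right) = 2 + p + 2 p^{2}$)
$n{\left(X,r \right)} = - 21 r$
$-29638 - n{\left(-176,d{\left(\frac{1}{-3 + L} \right)} \right)} = -29638 - - 21 \left(2 + \frac{1}{-3 + 15} + 2 \left(\frac{1}{-3 + 15}\right)^{2}\right) = -29638 - - 21 \left(2 + \frac{1}{12} + 2 \left(\frac{1}{12}\right)^{2}\right) = -29638 - - 21 \left(2 + \frac{1}{12} + \frac{2}{144}\right) = -29638 - - 21 \left(2 + \frac{1}{12} + 2 \cdot \frac{1}{144}\right) = -29638 - - 21 \left(2 + \frac{1}{12} + \frac{1}{72}\right) = -29638 - \left(-21\right) \frac{151}{72} = -29638 - - \frac{1057}{24} = -29638 + \frac{1057}{24} = - \frac{710255}{24}$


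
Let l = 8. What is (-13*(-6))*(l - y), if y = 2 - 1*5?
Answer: 858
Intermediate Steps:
y = -3 (y = 2 - 5 = -3)
(-13*(-6))*(l - y) = (-13*(-6))*(8 - 1*(-3)) = 78*(8 + 3) = 78*11 = 858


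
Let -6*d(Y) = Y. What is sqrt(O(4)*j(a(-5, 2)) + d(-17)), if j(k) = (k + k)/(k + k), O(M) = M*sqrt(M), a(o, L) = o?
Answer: sqrt(390)/6 ≈ 3.2914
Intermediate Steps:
d(Y) = -Y/6
O(M) = M**(3/2)
j(k) = 1 (j(k) = (2*k)/((2*k)) = (2*k)*(1/(2*k)) = 1)
sqrt(O(4)*j(a(-5, 2)) + d(-17)) = sqrt(4**(3/2)*1 - 1/6*(-17)) = sqrt(8*1 + 17/6) = sqrt(8 + 17/6) = sqrt(65/6) = sqrt(390)/6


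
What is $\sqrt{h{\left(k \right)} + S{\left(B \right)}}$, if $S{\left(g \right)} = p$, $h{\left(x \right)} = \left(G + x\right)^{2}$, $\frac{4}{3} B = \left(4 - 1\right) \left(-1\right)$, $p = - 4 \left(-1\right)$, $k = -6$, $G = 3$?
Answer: $\sqrt{13} \approx 3.6056$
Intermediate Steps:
$p = 4$ ($p = \left(-1\right) \left(-4\right) = 4$)
$B = - \frac{9}{4}$ ($B = \frac{3 \left(4 - 1\right) \left(-1\right)}{4} = \frac{3 \cdot 3 \left(-1\right)}{4} = \frac{3}{4} \left(-3\right) = - \frac{9}{4} \approx -2.25$)
$h{\left(x \right)} = \left(3 + x\right)^{2}$
$S{\left(g \right)} = 4$
$\sqrt{h{\left(k \right)} + S{\left(B \right)}} = \sqrt{\left(3 - 6\right)^{2} + 4} = \sqrt{\left(-3\right)^{2} + 4} = \sqrt{9 + 4} = \sqrt{13}$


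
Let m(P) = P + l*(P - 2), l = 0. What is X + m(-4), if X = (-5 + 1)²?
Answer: 12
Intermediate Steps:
m(P) = P (m(P) = P + 0*(P - 2) = P + 0*(-2 + P) = P + 0 = P)
X = 16 (X = (-4)² = 16)
X + m(-4) = 16 - 4 = 12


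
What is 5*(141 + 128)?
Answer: 1345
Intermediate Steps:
5*(141 + 128) = 5*269 = 1345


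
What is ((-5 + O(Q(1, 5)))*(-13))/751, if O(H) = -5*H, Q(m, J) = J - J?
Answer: 65/751 ≈ 0.086551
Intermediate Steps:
Q(m, J) = 0
((-5 + O(Q(1, 5)))*(-13))/751 = ((-5 - 5*0)*(-13))/751 = ((-5 + 0)*(-13))*(1/751) = -5*(-13)*(1/751) = 65*(1/751) = 65/751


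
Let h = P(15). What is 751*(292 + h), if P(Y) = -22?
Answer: 202770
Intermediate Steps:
h = -22
751*(292 + h) = 751*(292 - 22) = 751*270 = 202770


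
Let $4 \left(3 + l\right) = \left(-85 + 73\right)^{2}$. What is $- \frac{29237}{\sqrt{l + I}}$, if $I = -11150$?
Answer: $\frac{29237 i \sqrt{11117}}{11117} \approx 277.29 i$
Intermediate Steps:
$l = 33$ ($l = -3 + \frac{\left(-85 + 73\right)^{2}}{4} = -3 + \frac{\left(-12\right)^{2}}{4} = -3 + \frac{1}{4} \cdot 144 = -3 + 36 = 33$)
$- \frac{29237}{\sqrt{l + I}} = - \frac{29237}{\sqrt{33 - 11150}} = - \frac{29237}{\sqrt{-11117}} = - \frac{29237}{i \sqrt{11117}} = - 29237 \left(- \frac{i \sqrt{11117}}{11117}\right) = \frac{29237 i \sqrt{11117}}{11117}$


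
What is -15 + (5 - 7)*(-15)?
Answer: 15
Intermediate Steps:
-15 + (5 - 7)*(-15) = -15 - 2*(-15) = -15 + 30 = 15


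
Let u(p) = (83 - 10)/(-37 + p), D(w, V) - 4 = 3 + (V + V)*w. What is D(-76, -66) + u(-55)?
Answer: 923515/92 ≈ 10038.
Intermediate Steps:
D(w, V) = 7 + 2*V*w (D(w, V) = 4 + (3 + (V + V)*w) = 4 + (3 + (2*V)*w) = 4 + (3 + 2*V*w) = 7 + 2*V*w)
u(p) = 73/(-37 + p)
D(-76, -66) + u(-55) = (7 + 2*(-66)*(-76)) + 73/(-37 - 55) = (7 + 10032) + 73/(-92) = 10039 + 73*(-1/92) = 10039 - 73/92 = 923515/92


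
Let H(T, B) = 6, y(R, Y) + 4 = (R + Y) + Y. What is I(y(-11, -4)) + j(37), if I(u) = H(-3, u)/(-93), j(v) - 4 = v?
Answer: 1269/31 ≈ 40.935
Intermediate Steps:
y(R, Y) = -4 + R + 2*Y (y(R, Y) = -4 + ((R + Y) + Y) = -4 + (R + 2*Y) = -4 + R + 2*Y)
j(v) = 4 + v
I(u) = -2/31 (I(u) = 6/(-93) = 6*(-1/93) = -2/31)
I(y(-11, -4)) + j(37) = -2/31 + (4 + 37) = -2/31 + 41 = 1269/31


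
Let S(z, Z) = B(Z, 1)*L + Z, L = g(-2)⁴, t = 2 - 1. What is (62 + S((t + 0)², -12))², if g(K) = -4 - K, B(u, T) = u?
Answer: 20164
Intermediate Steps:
t = 1
L = 16 (L = (-4 - 1*(-2))⁴ = (-4 + 2)⁴ = (-2)⁴ = 16)
S(z, Z) = 17*Z (S(z, Z) = Z*16 + Z = 16*Z + Z = 17*Z)
(62 + S((t + 0)², -12))² = (62 + 17*(-12))² = (62 - 204)² = (-142)² = 20164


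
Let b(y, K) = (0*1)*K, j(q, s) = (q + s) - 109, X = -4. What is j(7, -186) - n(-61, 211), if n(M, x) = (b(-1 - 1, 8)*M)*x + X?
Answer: -284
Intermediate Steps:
j(q, s) = -109 + q + s
b(y, K) = 0 (b(y, K) = 0*K = 0)
n(M, x) = -4 (n(M, x) = (0*M)*x - 4 = 0*x - 4 = 0 - 4 = -4)
j(7, -186) - n(-61, 211) = (-109 + 7 - 186) - 1*(-4) = -288 + 4 = -284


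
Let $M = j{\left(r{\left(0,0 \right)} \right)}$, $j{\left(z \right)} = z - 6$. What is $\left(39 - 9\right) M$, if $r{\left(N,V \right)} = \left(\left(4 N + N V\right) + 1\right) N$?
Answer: $-180$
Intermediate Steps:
$r{\left(N,V \right)} = N \left(1 + 4 N + N V\right)$ ($r{\left(N,V \right)} = \left(1 + 4 N + N V\right) N = N \left(1 + 4 N + N V\right)$)
$j{\left(z \right)} = -6 + z$
$M = -6$ ($M = -6 + 0 \left(1 + 4 \cdot 0 + 0 \cdot 0\right) = -6 + 0 \left(1 + 0 + 0\right) = -6 + 0 \cdot 1 = -6 + 0 = -6$)
$\left(39 - 9\right) M = \left(39 - 9\right) \left(-6\right) = 30 \left(-6\right) = -180$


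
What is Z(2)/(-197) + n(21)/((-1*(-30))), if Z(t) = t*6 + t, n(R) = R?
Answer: 1239/1970 ≈ 0.62893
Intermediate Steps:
Z(t) = 7*t (Z(t) = 6*t + t = 7*t)
Z(2)/(-197) + n(21)/((-1*(-30))) = (7*2)/(-197) + 21/((-1*(-30))) = 14*(-1/197) + 21/30 = -14/197 + 21*(1/30) = -14/197 + 7/10 = 1239/1970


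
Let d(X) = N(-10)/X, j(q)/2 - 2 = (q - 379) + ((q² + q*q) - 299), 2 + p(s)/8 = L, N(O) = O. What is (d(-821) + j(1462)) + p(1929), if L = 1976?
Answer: 7033621950/821 ≈ 8.5671e+6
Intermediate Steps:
p(s) = 15792 (p(s) = -16 + 8*1976 = -16 + 15808 = 15792)
j(q) = -1352 + 2*q + 4*q² (j(q) = 4 + 2*((q - 379) + ((q² + q*q) - 299)) = 4 + 2*((-379 + q) + ((q² + q²) - 299)) = 4 + 2*((-379 + q) + (2*q² - 299)) = 4 + 2*((-379 + q) + (-299 + 2*q²)) = 4 + 2*(-678 + q + 2*q²) = 4 + (-1356 + 2*q + 4*q²) = -1352 + 2*q + 4*q²)
d(X) = -10/X
(d(-821) + j(1462)) + p(1929) = (-10/(-821) + (-1352 + 2*1462 + 4*1462²)) + 15792 = (-10*(-1/821) + (-1352 + 2924 + 4*2137444)) + 15792 = (10/821 + (-1352 + 2924 + 8549776)) + 15792 = (10/821 + 8551348) + 15792 = 7020656718/821 + 15792 = 7033621950/821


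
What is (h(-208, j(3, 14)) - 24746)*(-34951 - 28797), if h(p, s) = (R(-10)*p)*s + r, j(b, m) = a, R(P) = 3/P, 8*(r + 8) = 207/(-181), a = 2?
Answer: 2841829152091/1810 ≈ 1.5701e+9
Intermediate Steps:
r = -11791/1448 (r = -8 + (207/(-181))/8 = -8 + (207*(-1/181))/8 = -8 + (1/8)*(-207/181) = -8 - 207/1448 = -11791/1448 ≈ -8.1430)
j(b, m) = 2
h(p, s) = -11791/1448 - 3*p*s/10 (h(p, s) = ((3/(-10))*p)*s - 11791/1448 = ((3*(-1/10))*p)*s - 11791/1448 = (-3*p/10)*s - 11791/1448 = -3*p*s/10 - 11791/1448 = -11791/1448 - 3*p*s/10)
(h(-208, j(3, 14)) - 24746)*(-34951 - 28797) = ((-11791/1448 - 3/10*(-208)*2) - 24746)*(-34951 - 28797) = ((-11791/1448 + 624/5) - 24746)*(-63748) = (844597/7240 - 24746)*(-63748) = -178316443/7240*(-63748) = 2841829152091/1810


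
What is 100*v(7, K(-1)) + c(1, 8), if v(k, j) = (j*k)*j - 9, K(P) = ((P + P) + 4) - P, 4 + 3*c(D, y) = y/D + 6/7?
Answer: 113434/21 ≈ 5401.6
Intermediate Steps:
c(D, y) = -22/21 + y/(3*D) (c(D, y) = -4/3 + (y/D + 6/7)/3 = -4/3 + (6/7 + y/D)/3 = -4/3 + (2/7 + y/(3*D)) = -22/21 + y/(3*D))
K(P) = 4 + P (K(P) = (2*P + 4) - P = (4 + 2*P) - P = 4 + P)
v(k, j) = -9 + k*j² (v(k, j) = k*j² - 9 = -9 + k*j²)
100*v(7, K(-1)) + c(1, 8) = 100*(-9 + 7*(4 - 1)²) + (-22/21 + (⅓)*8/1) = 100*(-9 + 7*3²) + (-22/21 + (⅓)*8*1) = 100*(-9 + 7*9) + (-22/21 + 8/3) = 100*(-9 + 63) + 34/21 = 100*54 + 34/21 = 5400 + 34/21 = 113434/21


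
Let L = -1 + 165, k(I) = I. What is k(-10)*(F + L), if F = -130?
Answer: -340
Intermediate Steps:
L = 164
k(-10)*(F + L) = -10*(-130 + 164) = -10*34 = -340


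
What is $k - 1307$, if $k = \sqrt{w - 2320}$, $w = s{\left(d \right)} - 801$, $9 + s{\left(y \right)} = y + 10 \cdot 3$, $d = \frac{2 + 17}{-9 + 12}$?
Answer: $-1307 + \frac{i \sqrt{27843}}{3} \approx -1307.0 + 55.621 i$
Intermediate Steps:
$d = \frac{19}{3} \approx 6.3333$
$s{\left(y \right)} = 21 + y$ ($s{\left(y \right)} = -9 + \left(y + 10 \cdot 3\right) = -9 + \left(y + 30\right) = -9 + \left(30 + y\right) = 21 + y$)
$w = - \frac{2321}{3}$ ($w = \left(21 + \frac{19}{3}\right) - 801 = \frac{82}{3} - 801 = - \frac{2321}{3} \approx -773.67$)
$k = \frac{i \sqrt{27843}}{3}$ ($k = \sqrt{- \frac{2321}{3} - 2320} = \sqrt{- \frac{9281}{3}} = \frac{i \sqrt{27843}}{3} \approx 55.621 i$)
$k - 1307 = \frac{i \sqrt{27843}}{3} - 1307 = -1307 + \frac{i \sqrt{27843}}{3}$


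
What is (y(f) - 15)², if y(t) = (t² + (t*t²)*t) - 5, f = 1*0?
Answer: 400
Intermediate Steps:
f = 0
y(t) = -5 + t² + t⁴ (y(t) = (t² + t³*t) - 5 = (t² + t⁴) - 5 = -5 + t² + t⁴)
(y(f) - 15)² = ((-5 + 0² + 0⁴) - 15)² = ((-5 + 0 + 0) - 15)² = (-5 - 15)² = (-20)² = 400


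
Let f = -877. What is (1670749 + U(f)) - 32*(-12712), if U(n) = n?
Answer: 2076656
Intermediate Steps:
(1670749 + U(f)) - 32*(-12712) = (1670749 - 877) - 32*(-12712) = 1669872 + 406784 = 2076656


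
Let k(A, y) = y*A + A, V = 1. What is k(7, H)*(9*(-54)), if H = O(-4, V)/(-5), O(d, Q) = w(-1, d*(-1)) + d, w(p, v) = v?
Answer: -3402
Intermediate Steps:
O(d, Q) = 0 (O(d, Q) = d*(-1) + d = -d + d = 0)
H = 0 (H = 0/(-5) = 0*(-⅕) = 0)
k(A, y) = A + A*y (k(A, y) = A*y + A = A + A*y)
k(7, H)*(9*(-54)) = (7*(1 + 0))*(9*(-54)) = (7*1)*(-486) = 7*(-486) = -3402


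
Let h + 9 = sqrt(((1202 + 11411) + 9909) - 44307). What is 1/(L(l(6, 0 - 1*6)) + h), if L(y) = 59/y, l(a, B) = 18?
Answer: -1854/7068949 - 324*I*sqrt(21785)/7068949 ≈ -0.00026227 - 0.006765*I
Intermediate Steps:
h = -9 + I*sqrt(21785) (h = -9 + sqrt(((1202 + 11411) + 9909) - 44307) = -9 + sqrt((12613 + 9909) - 44307) = -9 + sqrt(22522 - 44307) = -9 + sqrt(-21785) = -9 + I*sqrt(21785) ≈ -9.0 + 147.6*I)
1/(L(l(6, 0 - 1*6)) + h) = 1/(59/18 + (-9 + I*sqrt(21785))) = 1/(-103/18 + I*sqrt(21785))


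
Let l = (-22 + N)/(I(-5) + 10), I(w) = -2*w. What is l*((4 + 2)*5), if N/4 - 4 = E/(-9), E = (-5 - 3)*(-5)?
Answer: -107/3 ≈ -35.667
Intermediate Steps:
E = 40 (E = -8*(-5) = 40)
N = -16/9 (N = 16 + 4*(40/(-9)) = 16 + 4*(40*(-1/9)) = 16 + 4*(-40/9) = 16 - 160/9 = -16/9 ≈ -1.7778)
l = -107/90 (l = (-22 - 16/9)/(-2*(-5) + 10) = -214/(9*(10 + 10)) = -214/9/20 = -214/9*1/20 = -107/90 ≈ -1.1889)
l*((4 + 2)*5) = -107*(4 + 2)*5/90 = -107*5/15 = -107/90*30 = -107/3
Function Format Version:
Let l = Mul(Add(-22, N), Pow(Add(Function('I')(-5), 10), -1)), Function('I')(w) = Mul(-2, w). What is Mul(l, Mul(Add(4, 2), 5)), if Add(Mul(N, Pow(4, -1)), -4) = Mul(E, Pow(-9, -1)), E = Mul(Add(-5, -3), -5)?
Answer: Rational(-107, 3) ≈ -35.667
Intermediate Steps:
E = 40 (E = Mul(-8, -5) = 40)
N = Rational(-16, 9) (N = Add(16, Mul(4, Mul(40, Pow(-9, -1)))) = Add(16, Mul(4, Mul(40, Rational(-1, 9)))) = Add(16, Mul(4, Rational(-40, 9))) = Add(16, Rational(-160, 9)) = Rational(-16, 9) ≈ -1.7778)
l = Rational(-107, 90) (l = Mul(Add(-22, Rational(-16, 9)), Pow(Add(Mul(-2, -5), 10), -1)) = Mul(Rational(-214, 9), Pow(Add(10, 10), -1)) = Mul(Rational(-214, 9), Pow(20, -1)) = Mul(Rational(-214, 9), Rational(1, 20)) = Rational(-107, 90) ≈ -1.1889)
Mul(l, Mul(Add(4, 2), 5)) = Mul(Rational(-107, 90), Mul(Add(4, 2), 5)) = Mul(Rational(-107, 90), Mul(6, 5)) = Mul(Rational(-107, 90), 30) = Rational(-107, 3)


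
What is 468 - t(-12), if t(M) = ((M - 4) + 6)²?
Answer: 368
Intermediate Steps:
t(M) = (2 + M)² (t(M) = ((-4 + M) + 6)² = (2 + M)²)
468 - t(-12) = 468 - (2 - 12)² = 468 - 1*(-10)² = 468 - 1*100 = 468 - 100 = 368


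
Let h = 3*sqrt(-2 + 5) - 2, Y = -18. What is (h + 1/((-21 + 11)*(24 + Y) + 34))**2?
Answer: 21061/676 - 159*sqrt(3)/13 ≈ 9.9710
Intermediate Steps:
h = -2 + 3*sqrt(3) (h = 3*sqrt(3) - 2 = -2 + 3*sqrt(3) ≈ 3.1962)
(h + 1/((-21 + 11)*(24 + Y) + 34))**2 = ((-2 + 3*sqrt(3)) + 1/((-21 + 11)*(24 - 18) + 34))**2 = ((-2 + 3*sqrt(3)) + 1/(-10*6 + 34))**2 = ((-2 + 3*sqrt(3)) + 1/(-60 + 34))**2 = ((-2 + 3*sqrt(3)) + 1/(-26))**2 = ((-2 + 3*sqrt(3)) - 1/26)**2 = (-53/26 + 3*sqrt(3))**2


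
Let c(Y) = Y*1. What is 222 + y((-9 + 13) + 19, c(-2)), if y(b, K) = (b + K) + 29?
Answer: 272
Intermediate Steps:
c(Y) = Y
y(b, K) = 29 + K + b (y(b, K) = (K + b) + 29 = 29 + K + b)
222 + y((-9 + 13) + 19, c(-2)) = 222 + (29 - 2 + ((-9 + 13) + 19)) = 222 + (29 - 2 + (4 + 19)) = 222 + (29 - 2 + 23) = 222 + 50 = 272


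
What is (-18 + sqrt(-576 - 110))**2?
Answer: (18 - 7*I*sqrt(14))**2 ≈ -362.0 - 942.9*I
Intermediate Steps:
(-18 + sqrt(-576 - 110))**2 = (-18 + sqrt(-686))**2 = (-18 + 7*I*sqrt(14))**2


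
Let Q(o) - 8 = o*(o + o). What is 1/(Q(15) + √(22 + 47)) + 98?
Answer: 20550568/209695 - √69/209695 ≈ 98.002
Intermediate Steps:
Q(o) = 8 + 2*o² (Q(o) = 8 + o*(o + o) = 8 + o*(2*o) = 8 + 2*o²)
1/(Q(15) + √(22 + 47)) + 98 = 1/((8 + 2*15²) + √(22 + 47)) + 98 = 1/((8 + 2*225) + √69) + 98 = 1/((8 + 450) + √69) + 98 = 1/(458 + √69) + 98 = 98 + 1/(458 + √69)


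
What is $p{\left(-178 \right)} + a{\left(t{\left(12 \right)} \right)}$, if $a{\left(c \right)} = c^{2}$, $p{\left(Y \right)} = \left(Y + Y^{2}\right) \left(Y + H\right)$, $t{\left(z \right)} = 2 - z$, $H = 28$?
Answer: $-4725800$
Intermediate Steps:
$p{\left(Y \right)} = \left(28 + Y\right) \left(Y + Y^{2}\right)$ ($p{\left(Y \right)} = \left(Y + Y^{2}\right) \left(Y + 28\right) = \left(Y + Y^{2}\right) \left(28 + Y\right) = \left(28 + Y\right) \left(Y + Y^{2}\right)$)
$p{\left(-178 \right)} + a{\left(t{\left(12 \right)} \right)} = - 178 \left(28 + \left(-178\right)^{2} + 29 \left(-178\right)\right) + \left(2 - 12\right)^{2} = - 178 \left(28 + 31684 - 5162\right) + \left(2 - 12\right)^{2} = \left(-178\right) 26550 + \left(-10\right)^{2} = -4725900 + 100 = -4725800$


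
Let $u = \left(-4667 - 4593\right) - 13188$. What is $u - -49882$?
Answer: $27434$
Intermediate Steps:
$u = -22448$ ($u = -9260 - 13188 = -22448$)
$u - -49882 = -22448 - -49882 = -22448 + 49882 = 27434$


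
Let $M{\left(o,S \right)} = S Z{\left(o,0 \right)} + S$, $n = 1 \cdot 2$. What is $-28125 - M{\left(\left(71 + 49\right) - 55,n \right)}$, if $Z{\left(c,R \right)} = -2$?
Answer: $-28123$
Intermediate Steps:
$n = 2$
$M{\left(o,S \right)} = - S$ ($M{\left(o,S \right)} = S \left(-2\right) + S = - 2 S + S = - S$)
$-28125 - M{\left(\left(71 + 49\right) - 55,n \right)} = -28125 - \left(-1\right) 2 = -28125 - -2 = -28125 + 2 = -28123$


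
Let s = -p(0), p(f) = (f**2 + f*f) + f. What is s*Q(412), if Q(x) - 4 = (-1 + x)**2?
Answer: 0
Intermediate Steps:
Q(x) = 4 + (-1 + x)**2
p(f) = f + 2*f**2 (p(f) = (f**2 + f**2) + f = 2*f**2 + f = f + 2*f**2)
s = 0 (s = -0*(1 + 2*0) = -0*(1 + 0) = -0 = -1*0 = 0)
s*Q(412) = 0*(4 + (-1 + 412)**2) = 0*(4 + 411**2) = 0*(4 + 168921) = 0*168925 = 0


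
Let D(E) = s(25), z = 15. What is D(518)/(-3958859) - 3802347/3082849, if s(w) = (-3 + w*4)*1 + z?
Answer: -15053300921161/12204564509291 ≈ -1.2334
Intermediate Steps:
s(w) = 12 + 4*w (s(w) = (-3 + w*4)*1 + 15 = (-3 + 4*w)*1 + 15 = (-3 + 4*w) + 15 = 12 + 4*w)
D(E) = 112 (D(E) = 12 + 4*25 = 12 + 100 = 112)
D(518)/(-3958859) - 3802347/3082849 = 112/(-3958859) - 3802347/3082849 = 112*(-1/3958859) - 3802347*1/3082849 = -112/3958859 - 3802347/3082849 = -15053300921161/12204564509291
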